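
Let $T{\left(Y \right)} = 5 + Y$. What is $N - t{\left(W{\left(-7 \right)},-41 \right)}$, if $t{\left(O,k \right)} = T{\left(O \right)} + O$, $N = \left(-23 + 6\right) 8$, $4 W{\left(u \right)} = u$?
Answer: $- \frac{275}{2} \approx -137.5$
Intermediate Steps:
$W{\left(u \right)} = \frac{u}{4}$
$N = -136$ ($N = \left(-17\right) 8 = -136$)
$t{\left(O,k \right)} = 5 + 2 O$ ($t{\left(O,k \right)} = \left(5 + O\right) + O = 5 + 2 O$)
$N - t{\left(W{\left(-7 \right)},-41 \right)} = -136 - \left(5 + 2 \cdot \frac{1}{4} \left(-7\right)\right) = -136 - \left(5 + 2 \left(- \frac{7}{4}\right)\right) = -136 - \left(5 - \frac{7}{2}\right) = -136 - \frac{3}{2} = - \frac{275}{2}$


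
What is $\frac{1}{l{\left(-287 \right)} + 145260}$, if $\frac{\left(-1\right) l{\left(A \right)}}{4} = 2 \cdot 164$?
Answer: $\frac{1}{143948} \approx 6.947 \cdot 10^{-6}$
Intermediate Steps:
$l{\left(A \right)} = -1312$ ($l{\left(A \right)} = - 4 \cdot 2 \cdot 164 = \left(-4\right) 328 = -1312$)
$\frac{1}{l{\left(-287 \right)} + 145260} = \frac{1}{-1312 + 145260} = \frac{1}{143948}$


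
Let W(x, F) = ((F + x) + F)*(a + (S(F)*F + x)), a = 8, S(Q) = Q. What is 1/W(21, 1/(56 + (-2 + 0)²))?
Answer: 108000/65877031 ≈ 0.0016394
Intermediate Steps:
W(x, F) = (x + 2*F)*(8 + x + F²) (W(x, F) = ((F + x) + F)*(8 + (F*F + x)) = (x + 2*F)*(8 + (F² + x)) = (x + 2*F)*(8 + (x + F²)) = (x + 2*F)*(8 + x + F²))
1/W(21, 1/(56 + (-2 + 0)²)) = 1/(21² + 2*(1/(56 + (-2 + 0)²))³ + 8*21 + 16/(56 + (-2 + 0)²) + 21*(1/(56 + (-2 + 0)²))² + 2*21/(56 + (-2 + 0)²)) = 1/(441 + 2*(1/(56 + (-2)²))³ + 168 + 16/(56 + (-2)²) + 21*(1/(56 + (-2)²))² + 2*21/(56 + (-2)²)) = 1/(441 + 2*(1/(56 + 4))³ + 168 + 16/(56 + 4) + 21*(1/(56 + 4))² + 2*21/(56 + 4)) = 1/(441 + 2*(1/60)³ + 168 + 16/60 + 21*(1/60)² + 2*21/60) = 1/(441 + 2*(1/60)³ + 168 + 16*(1/60) + 21*(1/60)² + 2*(1/60)*21) = 1/(441 + 2*(1/216000) + 168 + 4/15 + 21*(1/3600) + 7/10) = 1/(441 + 1/108000 + 168 + 4/15 + 7/1200 + 7/10) = 1/(65877031/108000) = 108000/65877031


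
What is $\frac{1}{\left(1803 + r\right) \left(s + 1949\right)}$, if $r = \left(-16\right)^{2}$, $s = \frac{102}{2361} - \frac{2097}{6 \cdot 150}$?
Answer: $\frac{78700}{315451831411} \approx 2.4948 \cdot 10^{-7}$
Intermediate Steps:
$s = - \frac{179971}{78700}$ ($s = 102 \cdot \frac{1}{2361} - \frac{2097}{900} = \frac{34}{787} - \frac{233}{100} = - \frac{179971}{78700} \approx -2.2868$)
$r = 256$
$\frac{1}{\left(1803 + r\right) \left(s + 1949\right)} = \frac{1}{\left(1803 + 256\right) \left(- \frac{179971}{78700} + 1949\right)} = \frac{1}{2059 \cdot \frac{153206329}{78700}} = \frac{1}{\frac{315451831411}{78700}} = \frac{78700}{315451831411}$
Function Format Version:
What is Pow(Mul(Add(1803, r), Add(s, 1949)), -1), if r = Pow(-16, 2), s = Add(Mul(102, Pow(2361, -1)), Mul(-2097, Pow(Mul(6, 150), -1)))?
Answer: Rational(78700, 315451831411) ≈ 2.4948e-7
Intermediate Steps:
s = Rational(-179971, 78700) (s = Add(Mul(102, Rational(1, 2361)), Mul(-2097, Pow(900, -1))) = Add(Rational(34, 787), Mul(-2097, Rational(1, 900))) = Add(Rational(34, 787), Rational(-233, 100)) = Rational(-179971, 78700) ≈ -2.2868)
r = 256
Pow(Mul(Add(1803, r), Add(s, 1949)), -1) = Pow(Mul(Add(1803, 256), Add(Rational(-179971, 78700), 1949)), -1) = Pow(Mul(2059, Rational(153206329, 78700)), -1) = Pow(Rational(315451831411, 78700), -1) = Rational(78700, 315451831411)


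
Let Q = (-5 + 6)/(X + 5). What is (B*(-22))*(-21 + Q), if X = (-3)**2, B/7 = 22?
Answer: 70906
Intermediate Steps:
B = 154 (B = 7*22 = 154)
X = 9
Q = 1/14 (Q = (-5 + 6)/(9 + 5) = 1/14 ≈ 0.071429)
(B*(-22))*(-21 + Q) = (154*(-22))*(-21 + 1/14) = -3388*(-293/14) = 70906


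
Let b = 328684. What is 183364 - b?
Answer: -145320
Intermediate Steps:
183364 - b = 183364 - 1*328684 = 183364 - 328684 = -145320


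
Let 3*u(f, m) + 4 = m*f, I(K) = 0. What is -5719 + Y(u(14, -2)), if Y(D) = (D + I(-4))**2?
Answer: -50447/9 ≈ -5605.2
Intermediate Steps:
u(f, m) = -4/3 + f*m/3 (u(f, m) = -4/3 + (m*f)/3 = -4/3 + (f*m)/3 = -4/3 + f*m/3)
Y(D) = D**2 (Y(D) = (D + 0)**2 = D**2)
-5719 + Y(u(14, -2)) = -5719 + (-4/3 + (1/3)*14*(-2))**2 = -5719 + (-4/3 - 28/3)**2 = -5719 + (-32/3)**2 = -5719 + 1024/9 = -50447/9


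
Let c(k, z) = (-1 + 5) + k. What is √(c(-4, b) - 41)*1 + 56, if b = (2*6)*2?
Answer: 56 + I*√41 ≈ 56.0 + 6.4031*I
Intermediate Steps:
b = 24 (b = 12*2 = 24)
c(k, z) = 4 + k
√(c(-4, b) - 41)*1 + 56 = √((4 - 4) - 41)*1 + 56 = √(0 - 41)*1 + 56 = √(-41)*1 + 56 = (I*√41)*1 + 56 = I*√41 + 56 = 56 + I*√41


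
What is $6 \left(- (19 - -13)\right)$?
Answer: $-192$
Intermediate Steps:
$6 \left(- (19 - -13)\right) = 6 \left(- (19 + 13)\right) = 6 \left(\left(-1\right) 32\right) = 6 \left(-32\right) = -192$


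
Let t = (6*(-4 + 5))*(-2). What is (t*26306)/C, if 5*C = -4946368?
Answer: 28185/88328 ≈ 0.31909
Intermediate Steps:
C = -4946368/5 (C = (1/5)*(-4946368) = -4946368/5 ≈ -9.8927e+5)
t = -12 (t = (6*1)*(-2) = 6*(-2) = -12)
(t*26306)/C = (-12*26306)/(-4946368/5) = -315672*(-5/4946368) = 28185/88328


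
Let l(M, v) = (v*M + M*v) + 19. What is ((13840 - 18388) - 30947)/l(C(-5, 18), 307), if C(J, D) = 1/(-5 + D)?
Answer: -461435/861 ≈ -535.93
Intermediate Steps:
l(M, v) = 19 + 2*M*v (l(M, v) = (M*v + M*v) + 19 = 2*M*v + 19 = 19 + 2*M*v)
((13840 - 18388) - 30947)/l(C(-5, 18), 307) = ((13840 - 18388) - 30947)/(19 + 2*307/(-5 + 18)) = (-4548 - 30947)/(19 + 2*307/13) = -35495/(19 + 2*(1/13)*307) = -35495/(19 + 614/13) = -35495/861/13 = -35495*13/861 = -461435/861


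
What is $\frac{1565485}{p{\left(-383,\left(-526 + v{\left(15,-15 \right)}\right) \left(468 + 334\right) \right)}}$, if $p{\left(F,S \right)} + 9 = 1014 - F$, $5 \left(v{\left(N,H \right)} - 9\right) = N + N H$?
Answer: $\frac{1565485}{1388} \approx 1127.9$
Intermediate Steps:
$v{\left(N,H \right)} = 9 + \frac{N}{5} + \frac{H N}{5}$ ($v{\left(N,H \right)} = 9 + \frac{N + N H}{5} = 9 + \frac{N + H N}{5} = 9 + \left(\frac{N}{5} + \frac{H N}{5}\right) = 9 + \frac{N}{5} + \frac{H N}{5}$)
$p{\left(F,S \right)} = 1005 - F$ ($p{\left(F,S \right)} = -9 - \left(-1014 + F\right) = 1005 - F$)
$\frac{1565485}{p{\left(-383,\left(-526 + v{\left(15,-15 \right)}\right) \left(468 + 334\right) \right)}} = \frac{1565485}{1005 - -383} = \frac{1565485}{1005 + 383} = \frac{1565485}{1388}$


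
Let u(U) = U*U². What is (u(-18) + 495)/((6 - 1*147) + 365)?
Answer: -5337/224 ≈ -23.826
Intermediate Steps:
u(U) = U³
(u(-18) + 495)/((6 - 1*147) + 365) = ((-18)³ + 495)/((6 - 1*147) + 365) = (-5832 + 495)/((6 - 147) + 365) = -5337/(-141 + 365) = -5337/224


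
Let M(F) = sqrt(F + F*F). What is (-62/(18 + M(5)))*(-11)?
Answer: 2046/49 - 341*sqrt(30)/147 ≈ 29.049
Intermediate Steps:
M(F) = sqrt(F + F**2)
(-62/(18 + M(5)))*(-11) = (-62/(18 + sqrt(5*(1 + 5))))*(-11) = (-62/(18 + sqrt(5*6)))*(-11) = (-62/(18 + sqrt(30)))*(-11) = -62/(18 + sqrt(30))*(-11) = 682/(18 + sqrt(30))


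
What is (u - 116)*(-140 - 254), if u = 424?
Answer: -121352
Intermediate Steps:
(u - 116)*(-140 - 254) = (424 - 116)*(-140 - 254) = 308*(-394) = -121352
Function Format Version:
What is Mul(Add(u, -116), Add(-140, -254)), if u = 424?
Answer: -121352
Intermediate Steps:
Mul(Add(u, -116), Add(-140, -254)) = Mul(Add(424, -116), Add(-140, -254)) = Mul(308, -394) = -121352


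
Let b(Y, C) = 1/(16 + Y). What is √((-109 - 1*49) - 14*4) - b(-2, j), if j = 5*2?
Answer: -1/14 + I*√214 ≈ -0.071429 + 14.629*I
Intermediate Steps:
j = 10
√((-109 - 1*49) - 14*4) - b(-2, j) = √((-109 - 1*49) - 14*4) - 1/(16 - 2) = √((-109 - 49) - 56) - 1/14 = √(-158 - 56) - 1*1/14 = √(-214) - 1/14 = I*√214 - 1/14 = -1/14 + I*√214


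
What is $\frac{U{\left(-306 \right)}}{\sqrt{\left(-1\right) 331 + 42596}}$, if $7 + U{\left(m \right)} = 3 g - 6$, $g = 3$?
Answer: $- \frac{4 \sqrt{42265}}{42265} \approx -0.019457$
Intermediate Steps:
$U{\left(m \right)} = -4$ ($U{\left(m \right)} = -7 + \left(3 \cdot 3 - 6\right) = -7 + \left(9 - 6\right) = -7 + 3 = -4$)
$\frac{U{\left(-306 \right)}}{\sqrt{\left(-1\right) 331 + 42596}} = - \frac{4}{\sqrt{\left(-1\right) 331 + 42596}} = - \frac{4}{\sqrt{-331 + 42596}} = - \frac{4}{\sqrt{42265}} = - 4 \frac{\sqrt{42265}}{42265} = - \frac{4 \sqrt{42265}}{42265}$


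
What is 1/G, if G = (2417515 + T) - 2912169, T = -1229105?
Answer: -1/1723759 ≈ -5.8013e-7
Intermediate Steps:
G = -1723759 (G = (2417515 - 1229105) - 2912169 = 1188410 - 2912169 = -1723759)
1/G = 1/(-1723759) = -1/1723759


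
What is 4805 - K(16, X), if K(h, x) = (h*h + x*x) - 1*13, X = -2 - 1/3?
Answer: 41009/9 ≈ 4556.6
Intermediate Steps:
X = -7/3 (X = -2 + (⅓)*(-1) = -2 - ⅓ = -7/3 ≈ -2.3333)
K(h, x) = -13 + h² + x² (K(h, x) = (h² + x²) - 13 = -13 + h² + x²)
4805 - K(16, X) = 4805 - (-13 + 16² + (-7/3)²) = 4805 - (-13 + 256 + 49/9) = 4805 - 1*2236/9 = 4805 - 2236/9 = 41009/9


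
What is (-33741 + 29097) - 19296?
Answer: -23940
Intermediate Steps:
(-33741 + 29097) - 19296 = -4644 - 19296 = -23940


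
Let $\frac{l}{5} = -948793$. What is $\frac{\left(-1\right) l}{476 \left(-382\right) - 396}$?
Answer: $- \frac{4743965}{182228} \approx -26.033$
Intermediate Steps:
$l = -4743965$ ($l = 5 \left(-948793\right) = -4743965$)
$\frac{\left(-1\right) l}{476 \left(-382\right) - 396} = \frac{\left(-1\right) \left(-4743965\right)}{476 \left(-382\right) - 396} = \frac{4743965}{-181832 - 396} = \frac{4743965}{-182228} = 4743965 \left(- \frac{1}{182228}\right) = - \frac{4743965}{182228}$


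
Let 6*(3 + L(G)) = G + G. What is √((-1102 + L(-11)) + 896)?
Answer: I*√1914/3 ≈ 14.583*I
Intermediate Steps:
L(G) = -3 + G/3 (L(G) = -3 + (G + G)/6 = -3 + (2*G)/6 = -3 + G/3)
√((-1102 + L(-11)) + 896) = √((-1102 + (-3 + (⅓)*(-11))) + 896) = √((-1102 + (-3 - 11/3)) + 896) = √((-1102 - 20/3) + 896) = √(-3326/3 + 896) = √(-638/3) = I*√1914/3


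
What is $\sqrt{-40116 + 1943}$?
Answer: $i \sqrt{38173} \approx 195.38 i$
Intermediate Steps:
$\sqrt{-40116 + 1943} = \sqrt{-38173} = i \sqrt{38173}$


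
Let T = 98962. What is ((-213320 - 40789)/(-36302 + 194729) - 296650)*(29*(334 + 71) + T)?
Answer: -1734321974138971/52809 ≈ -3.2841e+10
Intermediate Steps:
((-213320 - 40789)/(-36302 + 194729) - 296650)*(29*(334 + 71) + T) = ((-213320 - 40789)/(-36302 + 194729) - 296650)*(29*(334 + 71) + 98962) = (-254109/158427 - 296650)*(29*405 + 98962) = (-254109*1/158427 - 296650)*(11745 + 98962) = (-84703/52809 - 296650)*110707 = -15665874553/52809*110707 = -1734321974138971/52809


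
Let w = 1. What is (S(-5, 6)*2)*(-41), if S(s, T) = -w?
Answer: 82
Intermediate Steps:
S(s, T) = -1 (S(s, T) = -1*1 = -1)
(S(-5, 6)*2)*(-41) = -1*2*(-41) = -2*(-41) = 82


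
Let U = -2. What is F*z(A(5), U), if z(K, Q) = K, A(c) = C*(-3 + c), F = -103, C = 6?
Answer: -1236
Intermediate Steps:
A(c) = -18 + 6*c (A(c) = 6*(-3 + c) = -18 + 6*c)
F*z(A(5), U) = -103*(-18 + 6*5) = -103*(-18 + 30) = -103*12 = -1236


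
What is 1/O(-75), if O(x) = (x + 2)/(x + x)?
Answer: 150/73 ≈ 2.0548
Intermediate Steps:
O(x) = (2 + x)/(2*x) (O(x) = (2 + x)/((2*x)) = (2 + x)*(1/(2*x)) = (2 + x)/(2*x))
1/O(-75) = 1/((½)*(2 - 75)/(-75)) = 1/((½)*(-1/75)*(-73)) = 1/(73/150) = 150/73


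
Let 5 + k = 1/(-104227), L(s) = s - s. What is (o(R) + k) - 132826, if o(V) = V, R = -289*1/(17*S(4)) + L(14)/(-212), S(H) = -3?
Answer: -41531958055/312681 ≈ -1.3283e+5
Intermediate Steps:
L(s) = 0
R = 17/3 (R = -289/(17*(-3)) + 0/(-212) = -289/(-51) + 0*(-1/212) = -289*(-1/51) + 0 = 17/3 + 0 = 17/3 ≈ 5.6667)
k = -521136/104227 (k = -5 + 1/(-104227) = -5 - 1/104227 = -521136/104227 ≈ -5.0000)
(o(R) + k) - 132826 = (17/3 - 521136/104227) - 132826 = 208451/312681 - 132826 = -41531958055/312681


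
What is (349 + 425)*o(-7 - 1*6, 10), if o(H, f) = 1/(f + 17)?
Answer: 86/3 ≈ 28.667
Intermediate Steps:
o(H, f) = 1/(17 + f)
(349 + 425)*o(-7 - 1*6, 10) = (349 + 425)/(17 + 10) = 774/27 = 774*(1/27) = 86/3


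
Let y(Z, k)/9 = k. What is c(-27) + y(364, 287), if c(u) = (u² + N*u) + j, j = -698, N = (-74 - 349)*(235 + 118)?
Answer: 4034227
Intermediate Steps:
y(Z, k) = 9*k
N = -149319 (N = -423*353 = -149319)
c(u) = -698 + u² - 149319*u (c(u) = (u² - 149319*u) - 698 = -698 + u² - 149319*u)
c(-27) + y(364, 287) = (-698 + (-27)² - 149319*(-27)) + 9*287 = (-698 + 729 + 4031613) + 2583 = 4031644 + 2583 = 4034227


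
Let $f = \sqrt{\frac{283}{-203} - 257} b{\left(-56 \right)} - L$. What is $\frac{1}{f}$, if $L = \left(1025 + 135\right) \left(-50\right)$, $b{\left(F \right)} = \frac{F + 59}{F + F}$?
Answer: $\frac{73846528000}{4283098624236043} + \frac{168 i \sqrt{10648162}}{4283098624236043} \approx 1.7241 \cdot 10^{-5} + 1.2799 \cdot 10^{-10} i$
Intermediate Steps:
$b{\left(F \right)} = \frac{59 + F}{2 F}$
$L = -58000$ ($L = 1160 \left(-50\right) = -58000$)
$f = 58000 - \frac{3 i \sqrt{10648162}}{22736}$ ($f = \sqrt{\frac{283}{-203} - 257} \frac{59 - 56}{2 \left(-56\right)} - -58000 = \sqrt{283 \left(- \frac{1}{203}\right) - 257} \cdot \frac{1}{2} \left(- \frac{1}{56}\right) 3 + 58000 = \sqrt{- \frac{283}{203} - 257} \left(- \frac{3}{112}\right) + 58000 = \sqrt{- \frac{52454}{203}} \left(- \frac{3}{112}\right) + 58000 = \frac{i \sqrt{10648162}}{203} \left(- \frac{3}{112}\right) + 58000 = - \frac{3 i \sqrt{10648162}}{22736} + 58000 = 58000 - \frac{3 i \sqrt{10648162}}{22736} \approx 58000.0 - 0.43057 i$)
$\frac{1}{f} = \frac{1}{58000 - \frac{3 i \sqrt{10648162}}{22736}}$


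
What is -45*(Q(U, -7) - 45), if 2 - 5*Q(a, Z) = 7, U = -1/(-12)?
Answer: 2070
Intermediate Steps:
U = 1/12 (U = -1*(-1/12) = 1/12 ≈ 0.083333)
Q(a, Z) = -1 (Q(a, Z) = ⅖ - ⅕*7 = ⅖ - 7/5 = -1)
-45*(Q(U, -7) - 45) = -45*(-1 - 45) = -45*(-46) = 2070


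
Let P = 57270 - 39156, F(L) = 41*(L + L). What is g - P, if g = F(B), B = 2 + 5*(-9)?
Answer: -21640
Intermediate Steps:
B = -43 (B = 2 - 45 = -43)
F(L) = 82*L (F(L) = 41*(2*L) = 82*L)
P = 18114
g = -3526 (g = 82*(-43) = -3526)
g - P = -3526 - 1*18114 = -3526 - 18114 = -21640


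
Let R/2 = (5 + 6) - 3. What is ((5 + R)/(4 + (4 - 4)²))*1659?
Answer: 34839/4 ≈ 8709.8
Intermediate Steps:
R = 16 (R = 2*((5 + 6) - 3) = 2*(11 - 3) = 2*8 = 16)
((5 + R)/(4 + (4 - 4)²))*1659 = ((5 + 16)/(4 + (4 - 4)²))*1659 = (21/(4 + 0²))*1659 = (21/(4 + 0))*1659 = (21/4)*1659 = 34839/4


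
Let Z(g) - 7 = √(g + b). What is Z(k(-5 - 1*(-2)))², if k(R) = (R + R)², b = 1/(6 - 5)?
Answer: (7 + √37)² ≈ 171.16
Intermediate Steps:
b = 1 (b = 1/1 = 1)
k(R) = 4*R² (k(R) = (2*R)² = 4*R²)
Z(g) = 7 + √(1 + g) (Z(g) = 7 + √(g + 1) = 7 + √(1 + g))
Z(k(-5 - 1*(-2)))² = (7 + √(1 + 4*(-5 - 1*(-2))²))² = (7 + √(1 + 4*(-5 + 2)²))² = (7 + √(1 + 4*(-3)²))² = (7 + √(1 + 4*9))² = (7 + √(1 + 36))² = (7 + √37)²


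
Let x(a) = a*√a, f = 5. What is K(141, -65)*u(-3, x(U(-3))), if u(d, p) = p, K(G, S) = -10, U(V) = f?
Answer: -50*√5 ≈ -111.80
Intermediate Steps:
U(V) = 5
x(a) = a^(3/2)
K(141, -65)*u(-3, x(U(-3))) = -50*√5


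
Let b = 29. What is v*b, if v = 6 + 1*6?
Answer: 348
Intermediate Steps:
v = 12 (v = 6 + 6 = 12)
v*b = 12*29 = 348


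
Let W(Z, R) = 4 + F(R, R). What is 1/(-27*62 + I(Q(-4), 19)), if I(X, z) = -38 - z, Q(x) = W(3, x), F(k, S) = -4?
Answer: -1/1731 ≈ -0.00057770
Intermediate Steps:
W(Z, R) = 0 (W(Z, R) = 4 - 4 = 0)
Q(x) = 0
1/(-27*62 + I(Q(-4), 19)) = 1/(-27*62 + (-38 - 1*19)) = 1/(-1674 + (-38 - 19)) = 1/(-1674 - 57) = 1/(-1731) = -1/1731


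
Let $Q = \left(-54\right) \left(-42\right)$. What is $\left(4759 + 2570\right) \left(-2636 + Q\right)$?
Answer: $-2697072$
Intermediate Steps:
$Q = 2268$
$\left(4759 + 2570\right) \left(-2636 + Q\right) = \left(4759 + 2570\right) \left(-2636 + 2268\right) = 7329 \left(-368\right) = -2697072$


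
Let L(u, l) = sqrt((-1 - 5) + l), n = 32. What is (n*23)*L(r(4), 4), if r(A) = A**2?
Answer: 736*I*sqrt(2) ≈ 1040.9*I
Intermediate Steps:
L(u, l) = sqrt(-6 + l)
(n*23)*L(r(4), 4) = (32*23)*sqrt(-6 + 4) = 736*sqrt(-2) = 736*(I*sqrt(2)) = 736*I*sqrt(2)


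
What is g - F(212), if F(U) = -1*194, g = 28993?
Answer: 29187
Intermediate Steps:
F(U) = -194
g - F(212) = 28993 - 1*(-194) = 28993 + 194 = 29187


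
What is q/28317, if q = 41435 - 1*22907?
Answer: 6176/9439 ≈ 0.65431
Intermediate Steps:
q = 18528 (q = 41435 - 22907 = 18528)
q/28317 = 18528/28317 = 18528*(1/28317) = 6176/9439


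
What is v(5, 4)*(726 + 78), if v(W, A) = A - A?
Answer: 0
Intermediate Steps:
v(W, A) = 0
v(5, 4)*(726 + 78) = 0*(726 + 78) = 0*804 = 0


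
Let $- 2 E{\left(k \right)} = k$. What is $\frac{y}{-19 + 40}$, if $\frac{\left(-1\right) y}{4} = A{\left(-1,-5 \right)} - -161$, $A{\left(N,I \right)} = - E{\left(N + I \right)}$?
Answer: $- \frac{632}{21} \approx -30.095$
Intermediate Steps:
$E{\left(k \right)} = - \frac{k}{2}$
$A{\left(N,I \right)} = \frac{I}{2} + \frac{N}{2}$ ($A{\left(N,I \right)} = - \frac{\left(-1\right) \left(N + I\right)}{2} = - \frac{\left(-1\right) \left(I + N\right)}{2} = - (- \frac{I}{2} - \frac{N}{2}) = \frac{I}{2} + \frac{N}{2}$)
$y = -632$ ($y = - 4 \left(\left(\frac{1}{2} \left(-5\right) + \frac{1}{2} \left(-1\right)\right) - -161\right) = - 4 \left(\left(- \frac{5}{2} - \frac{1}{2}\right) + 161\right) = - 4 \left(-3 + 161\right) = \left(-4\right) 158 = -632$)
$\frac{y}{-19 + 40} = \frac{1}{-19 + 40} \left(-632\right) = \frac{1}{21} \left(-632\right) = - \frac{632}{21}$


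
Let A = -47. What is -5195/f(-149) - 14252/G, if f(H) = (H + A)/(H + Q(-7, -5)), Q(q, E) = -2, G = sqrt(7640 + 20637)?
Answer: -784445/196 - 14252*sqrt(28277)/28277 ≈ -4087.0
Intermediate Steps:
G = sqrt(28277) ≈ 168.16
f(H) = (-47 + H)/(-2 + H) (f(H) = (H - 47)/(H - 2) = (-47 + H)/(-2 + H))
-5195/f(-149) - 14252/G = -5195*(-2 - 149)/(-47 - 149) - 14252*sqrt(28277)/28277 = -5195/(-196/(-151)) - 14252*sqrt(28277)/28277 = -5195/((-1/151*(-196))) - 14252*sqrt(28277)/28277 = -5195/196/151 - 14252*sqrt(28277)/28277 = -5195*151/196 - 14252*sqrt(28277)/28277 = -784445/196 - 14252*sqrt(28277)/28277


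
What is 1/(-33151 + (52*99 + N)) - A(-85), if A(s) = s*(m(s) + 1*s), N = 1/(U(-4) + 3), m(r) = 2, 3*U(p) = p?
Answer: -987784665/140012 ≈ -7055.0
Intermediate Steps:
U(p) = p/3
N = 3/5 (N = 1/((1/3)*(-4) + 3) = 1/(-4/3 + 3) = 1/(5/3) = 3/5 ≈ 0.60000)
A(s) = s*(2 + s) (A(s) = s*(2 + 1*s) = s*(2 + s))
1/(-33151 + (52*99 + N)) - A(-85) = 1/(-33151 + (52*99 + 3/5)) - (-85)*(2 - 85) = 1/(-33151 + (5148 + 3/5)) - (-85)*(-83) = 1/(-33151 + 25743/5) - 1*7055 = 1/(-140012/5) - 7055 = -5/140012 - 7055 = -987784665/140012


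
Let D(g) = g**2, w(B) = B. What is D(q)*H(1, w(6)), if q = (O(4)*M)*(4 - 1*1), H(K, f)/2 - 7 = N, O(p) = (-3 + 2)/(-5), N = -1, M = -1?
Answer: 108/25 ≈ 4.3200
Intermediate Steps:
O(p) = 1/5 (O(p) = -1*(-1/5) = 1/5)
H(K, f) = 12 (H(K, f) = 14 + 2*(-1) = 14 - 2 = 12)
q = -3/5 (q = ((1/5)*(-1))*(4 - 1*1) = -(4 - 1)/5 = -1/5*3 = -3/5 ≈ -0.60000)
D(q)*H(1, w(6)) = (-3/5)**2*12 = (9/25)*12 = 108/25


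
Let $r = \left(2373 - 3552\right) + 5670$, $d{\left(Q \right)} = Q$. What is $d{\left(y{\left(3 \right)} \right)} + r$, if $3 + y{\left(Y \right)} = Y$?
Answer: $4491$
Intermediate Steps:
$y{\left(Y \right)} = -3 + Y$
$r = 4491$ ($r = -1179 + 5670 = 4491$)
$d{\left(y{\left(3 \right)} \right)} + r = \left(-3 + 3\right) + 4491 = 0 + 4491 = 4491$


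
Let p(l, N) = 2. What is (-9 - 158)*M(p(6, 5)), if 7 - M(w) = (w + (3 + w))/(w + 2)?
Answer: -3507/4 ≈ -876.75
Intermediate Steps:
M(w) = 7 - (3 + 2*w)/(2 + w) (M(w) = 7 - (w + (3 + w))/(w + 2) = 7 - (3 + 2*w)/(2 + w))
(-9 - 158)*M(p(6, 5)) = (-9 - 158)*((11 + 5*2)/(2 + 2)) = -167*(11 + 10)/4 = -167*21/4 = -3507/4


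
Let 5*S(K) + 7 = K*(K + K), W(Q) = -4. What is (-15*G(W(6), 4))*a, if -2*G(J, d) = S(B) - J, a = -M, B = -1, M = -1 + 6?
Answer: -225/2 ≈ -112.50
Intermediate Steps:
M = 5
a = -5 (a = -1*5 = -5)
S(K) = -7/5 + 2*K²/5 (S(K) = -7/5 + (K*(K + K))/5 = -7/5 + (K*(2*K))/5 = -7/5 + (2*K²)/5 = -7/5 + 2*K²/5)
G(J, d) = ½ + J/2 (G(J, d) = -((-7/5 + (⅖)*(-1)²) - J)/2 = -((-7/5 + (⅖)*1) - J)/2 = -((-7/5 + ⅖) - J)/2 = -(-1 - J)/2 = ½ + J/2)
(-15*G(W(6), 4))*a = -15*(½ + (½)*(-4))*(-5) = -15*(½ - 2)*(-5) = -15*(-3/2)*(-5) = (45/2)*(-5) = -225/2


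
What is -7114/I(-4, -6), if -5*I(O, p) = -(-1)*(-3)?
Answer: -35570/3 ≈ -11857.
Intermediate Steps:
I(O, p) = 3/5 (I(O, p) = -(-1)*(-1*(-3))/5 = -(-1)*3/5 = -1/5*(-3) = 3/5)
-7114/I(-4, -6) = -7114/(3/5) = (5/3)*(-7114) = -35570/3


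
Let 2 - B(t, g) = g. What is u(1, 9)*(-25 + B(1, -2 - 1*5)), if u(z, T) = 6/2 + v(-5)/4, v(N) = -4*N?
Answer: -128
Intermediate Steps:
B(t, g) = 2 - g
u(z, T) = 8 (u(z, T) = 6/2 - 4*(-5)/4 = 6*(½) + 20*(¼) = 3 + 5 = 8)
u(1, 9)*(-25 + B(1, -2 - 1*5)) = 8*(-25 + (2 - (-2 - 1*5))) = 8*(-25 + (2 - (-2 - 5))) = 8*(-25 + (2 - 1*(-7))) = 8*(-25 + (2 + 7)) = 8*(-25 + 9) = 8*(-16) = -128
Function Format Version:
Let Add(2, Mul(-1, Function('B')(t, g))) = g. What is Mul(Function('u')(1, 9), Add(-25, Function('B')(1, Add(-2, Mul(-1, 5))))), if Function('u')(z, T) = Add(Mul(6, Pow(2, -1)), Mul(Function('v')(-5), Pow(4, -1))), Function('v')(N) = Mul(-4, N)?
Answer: -128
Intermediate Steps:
Function('B')(t, g) = Add(2, Mul(-1, g))
Function('u')(z, T) = 8 (Function('u')(z, T) = Add(Mul(6, Pow(2, -1)), Mul(Mul(-4, -5), Pow(4, -1))) = Add(Mul(6, Rational(1, 2)), Mul(20, Rational(1, 4))) = Add(3, 5) = 8)
Mul(Function('u')(1, 9), Add(-25, Function('B')(1, Add(-2, Mul(-1, 5))))) = Mul(8, Add(-25, Add(2, Mul(-1, Add(-2, Mul(-1, 5)))))) = Mul(8, Add(-25, Add(2, Mul(-1, Add(-2, -5))))) = Mul(8, Add(-25, Add(2, Mul(-1, -7)))) = Mul(8, Add(-25, Add(2, 7))) = Mul(8, Add(-25, 9)) = Mul(8, -16) = -128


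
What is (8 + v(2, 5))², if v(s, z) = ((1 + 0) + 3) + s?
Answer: 196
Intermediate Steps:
v(s, z) = 4 + s (v(s, z) = (1 + 3) + s = 4 + s)
(8 + v(2, 5))² = (8 + (4 + 2))² = (8 + 6)² = 14² = 196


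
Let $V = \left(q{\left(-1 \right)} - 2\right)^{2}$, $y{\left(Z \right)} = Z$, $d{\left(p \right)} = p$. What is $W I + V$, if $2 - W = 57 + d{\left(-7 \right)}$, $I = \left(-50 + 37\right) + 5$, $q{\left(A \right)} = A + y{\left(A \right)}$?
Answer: $400$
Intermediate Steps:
$q{\left(A \right)} = 2 A$ ($q{\left(A \right)} = A + A = 2 A$)
$I = -8$ ($I = -13 + 5 = -8$)
$V = 16$ ($V = \left(2 \left(-1\right) - 2\right)^{2} = \left(-2 - 2\right)^{2} = \left(-4\right)^{2} = 16$)
$W = -48$ ($W = 2 - \left(57 - 7\right) = 2 - 50 = -48$)
$W I + V = \left(-48\right) \left(-8\right) + 16 = 384 + 16 = 400$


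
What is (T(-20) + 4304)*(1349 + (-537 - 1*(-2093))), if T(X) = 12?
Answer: 12537980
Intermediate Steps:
(T(-20) + 4304)*(1349 + (-537 - 1*(-2093))) = (12 + 4304)*(1349 + (-537 - 1*(-2093))) = 4316*(1349 + (-537 + 2093)) = 4316*(1349 + 1556) = 4316*2905 = 12537980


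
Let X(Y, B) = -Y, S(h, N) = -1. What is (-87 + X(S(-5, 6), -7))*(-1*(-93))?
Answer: -7998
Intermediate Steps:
(-87 + X(S(-5, 6), -7))*(-1*(-93)) = (-87 - 1*(-1))*(-1*(-93)) = (-87 + 1)*93 = -86*93 = -7998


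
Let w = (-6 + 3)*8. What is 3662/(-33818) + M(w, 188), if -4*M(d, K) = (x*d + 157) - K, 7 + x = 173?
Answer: 67882311/67636 ≈ 1003.6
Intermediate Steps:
x = 166 (x = -7 + 173 = 166)
w = -24 (w = -3*8 = -24)
M(d, K) = -157/4 - 83*d/2 + K/4 (M(d, K) = -((166*d + 157) - K)/4 = -((157 + 166*d) - K)/4 = -(157 - K + 166*d)/4 = -157/4 - 83*d/2 + K/4)
3662/(-33818) + M(w, 188) = 3662/(-33818) + (-157/4 - 83/2*(-24) + (¼)*188) = 3662*(-1/33818) + (-157/4 + 996 + 47) = -1831/16909 + 4015/4 = 67882311/67636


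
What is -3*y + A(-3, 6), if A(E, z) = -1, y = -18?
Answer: 53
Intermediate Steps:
-3*y + A(-3, 6) = -3*(-18) - 1 = 54 - 1 = 53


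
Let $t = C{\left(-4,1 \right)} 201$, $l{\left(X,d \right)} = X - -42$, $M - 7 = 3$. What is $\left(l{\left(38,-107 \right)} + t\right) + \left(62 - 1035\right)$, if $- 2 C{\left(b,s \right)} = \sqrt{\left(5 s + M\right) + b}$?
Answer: $-893 - \frac{201 \sqrt{11}}{2} \approx -1226.3$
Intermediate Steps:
$M = 10$ ($M = 7 + 3 = 10$)
$l{\left(X,d \right)} = 42 + X$ ($l{\left(X,d \right)} = X + 42 = 42 + X$)
$C{\left(b,s \right)} = - \frac{\sqrt{10 + b + 5 s}}{2}$ ($C{\left(b,s \right)} = - \frac{\sqrt{\left(5 s + 10\right) + b}}{2} = - \frac{\sqrt{\left(10 + 5 s\right) + b}}{2} = - \frac{\sqrt{10 + b + 5 s}}{2}$)
$t = - \frac{201 \sqrt{11}}{2}$ ($t = - \frac{\sqrt{10 - 4 + 5 \cdot 1}}{2} \cdot 201 = - \frac{\sqrt{10 - 4 + 5}}{2} \cdot 201 = - \frac{\sqrt{11}}{2} \cdot 201 = - \frac{201 \sqrt{11}}{2} \approx -333.32$)
$\left(l{\left(38,-107 \right)} + t\right) + \left(62 - 1035\right) = \left(\left(42 + 38\right) - \frac{201 \sqrt{11}}{2}\right) + \left(62 - 1035\right) = \left(80 - \frac{201 \sqrt{11}}{2}\right) + \left(62 - 1035\right) = \left(80 - \frac{201 \sqrt{11}}{2}\right) - 973 = -893 - \frac{201 \sqrt{11}}{2}$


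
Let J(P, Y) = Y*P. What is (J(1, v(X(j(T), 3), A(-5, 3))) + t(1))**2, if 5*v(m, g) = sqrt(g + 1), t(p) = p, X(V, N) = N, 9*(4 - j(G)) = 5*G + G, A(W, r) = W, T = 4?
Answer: 21/25 + 4*I/5 ≈ 0.84 + 0.8*I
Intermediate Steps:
j(G) = 4 - 2*G/3 (j(G) = 4 - (5*G + G)/9 = 4 - 2*G/3)
v(m, g) = sqrt(1 + g)/5 (v(m, g) = sqrt(g + 1)/5 = sqrt(1 + g)/5)
J(P, Y) = P*Y
(J(1, v(X(j(T), 3), A(-5, 3))) + t(1))**2 = (1*(sqrt(1 - 5)/5) + 1)**2 = (1*(sqrt(-4)/5) + 1)**2 = (1*((2*I)/5) + 1)**2 = (1*(2*I/5) + 1)**2 = (2*I/5 + 1)**2 = (1 + 2*I/5)**2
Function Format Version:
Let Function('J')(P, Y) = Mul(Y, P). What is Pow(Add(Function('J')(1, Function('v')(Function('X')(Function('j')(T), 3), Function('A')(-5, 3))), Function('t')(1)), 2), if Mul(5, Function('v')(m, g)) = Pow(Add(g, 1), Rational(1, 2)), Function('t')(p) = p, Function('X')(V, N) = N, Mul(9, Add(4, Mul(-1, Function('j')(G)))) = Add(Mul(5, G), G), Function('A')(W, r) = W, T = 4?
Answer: Add(Rational(21, 25), Mul(Rational(4, 5), I)) ≈ Add(0.84000, Mul(0.80000, I))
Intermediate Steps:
Function('j')(G) = Add(4, Mul(Rational(-2, 3), G)) (Function('j')(G) = Add(4, Mul(Rational(-1, 9), Add(Mul(5, G), G))) = Add(4, Mul(Rational(-1, 9), Mul(6, G))) = Add(4, Mul(Rational(-2, 3), G)))
Function('v')(m, g) = Mul(Rational(1, 5), Pow(Add(1, g), Rational(1, 2))) (Function('v')(m, g) = Mul(Rational(1, 5), Pow(Add(g, 1), Rational(1, 2))) = Mul(Rational(1, 5), Pow(Add(1, g), Rational(1, 2))))
Function('J')(P, Y) = Mul(P, Y)
Pow(Add(Function('J')(1, Function('v')(Function('X')(Function('j')(T), 3), Function('A')(-5, 3))), Function('t')(1)), 2) = Pow(Add(Mul(1, Mul(Rational(1, 5), Pow(Add(1, -5), Rational(1, 2)))), 1), 2) = Pow(Add(Mul(1, Mul(Rational(1, 5), Pow(-4, Rational(1, 2)))), 1), 2) = Pow(Add(Mul(1, Mul(Rational(1, 5), Mul(2, I))), 1), 2) = Pow(Add(Mul(1, Mul(Rational(2, 5), I)), 1), 2) = Pow(Add(Mul(Rational(2, 5), I), 1), 2) = Pow(Add(1, Mul(Rational(2, 5), I)), 2)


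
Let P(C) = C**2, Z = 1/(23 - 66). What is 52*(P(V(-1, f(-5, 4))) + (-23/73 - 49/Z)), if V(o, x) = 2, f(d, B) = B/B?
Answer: 8012160/73 ≈ 1.0976e+5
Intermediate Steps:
Z = -1/43 (Z = 1/(-43) = -1/43 ≈ -0.023256)
f(d, B) = 1
52*(P(V(-1, f(-5, 4))) + (-23/73 - 49/Z)) = 52*(2**2 + (-23/73 - 49/(-1/43))) = 52*(4 + (-23*1/73 - 49*(-43))) = 52*(4 + (-23/73 + 2107)) = 52*(4 + 153788/73) = 52*(154080/73) = 8012160/73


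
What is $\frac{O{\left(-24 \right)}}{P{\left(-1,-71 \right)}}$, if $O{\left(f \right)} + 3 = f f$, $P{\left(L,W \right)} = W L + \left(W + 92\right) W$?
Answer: $- \frac{573}{1420} \approx -0.40352$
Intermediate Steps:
$P{\left(L,W \right)} = L W + W \left(92 + W\right)$ ($P{\left(L,W \right)} = L W + \left(92 + W\right) W = L W + W \left(92 + W\right)$)
$O{\left(f \right)} = -3 + f^{2}$ ($O{\left(f \right)} = -3 + f f = -3 + f^{2}$)
$\frac{O{\left(-24 \right)}}{P{\left(-1,-71 \right)}} = \frac{-3 + \left(-24\right)^{2}}{\left(-71\right) \left(92 - 1 - 71\right)} = \frac{-3 + 576}{\left(-71\right) 20} = \frac{573}{-1420} = 573 \left(- \frac{1}{1420}\right) = - \frac{573}{1420}$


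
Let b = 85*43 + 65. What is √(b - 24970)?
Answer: 25*I*√34 ≈ 145.77*I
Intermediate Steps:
b = 3720 (b = 3655 + 65 = 3720)
√(b - 24970) = √(3720 - 24970) = √(-21250) = 25*I*√34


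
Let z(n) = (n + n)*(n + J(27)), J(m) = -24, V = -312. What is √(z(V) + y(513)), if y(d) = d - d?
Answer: 48*√91 ≈ 457.89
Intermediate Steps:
y(d) = 0
z(n) = 2*n*(-24 + n) (z(n) = (n + n)*(n - 24) = (2*n)*(-24 + n) = 2*n*(-24 + n))
√(z(V) + y(513)) = √(2*(-312)*(-24 - 312) + 0) = √(2*(-312)*(-336) + 0) = √(209664 + 0) = √209664 = 48*√91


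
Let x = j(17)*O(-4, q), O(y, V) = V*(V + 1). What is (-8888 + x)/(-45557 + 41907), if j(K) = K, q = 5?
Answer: 4189/1825 ≈ 2.2953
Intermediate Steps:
O(y, V) = V*(1 + V)
x = 510 (x = 17*(5*(1 + 5)) = 17*(5*6) = 17*30 = 510)
(-8888 + x)/(-45557 + 41907) = (-8888 + 510)/(-45557 + 41907) = -8378/(-3650) = -8378*(-1/3650) = 4189/1825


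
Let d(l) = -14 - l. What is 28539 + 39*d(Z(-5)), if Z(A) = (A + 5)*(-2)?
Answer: 27993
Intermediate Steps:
Z(A) = -10 - 2*A (Z(A) = (5 + A)*(-2) = -10 - 2*A)
28539 + 39*d(Z(-5)) = 28539 + 39*(-14 - (-10 - 2*(-5))) = 28539 + 39*(-14 - (-10 + 10)) = 28539 + 39*(-14 - 1*0) = 28539 + 39*(-14 + 0) = 28539 + 39*(-14) = 28539 - 546 = 27993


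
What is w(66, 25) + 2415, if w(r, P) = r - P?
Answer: 2456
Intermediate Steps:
w(66, 25) + 2415 = (66 - 1*25) + 2415 = (66 - 25) + 2415 = 41 + 2415 = 2456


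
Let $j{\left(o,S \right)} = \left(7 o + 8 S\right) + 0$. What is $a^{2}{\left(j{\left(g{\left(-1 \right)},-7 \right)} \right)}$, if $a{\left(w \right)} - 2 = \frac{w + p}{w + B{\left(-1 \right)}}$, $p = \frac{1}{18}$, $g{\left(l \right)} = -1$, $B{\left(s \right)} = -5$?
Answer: $\frac{12823561}{1498176} \approx 8.5594$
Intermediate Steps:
$p = \frac{1}{18} \approx 0.055556$
$j{\left(o,S \right)} = 7 o + 8 S$
$a{\left(w \right)} = 2 + \frac{\frac{1}{18} + w}{-5 + w}$ ($a{\left(w \right)} = 2 + \frac{w + \frac{1}{18}}{w - 5} = 2 + \frac{\frac{1}{18} + w}{-5 + w}$)
$a^{2}{\left(j{\left(g{\left(-1 \right)},-7 \right)} \right)} = \left(\frac{-179 + 54 \left(7 \left(-1\right) + 8 \left(-7\right)\right)}{18 \left(-5 + \left(7 \left(-1\right) + 8 \left(-7\right)\right)\right)}\right)^{2} = \left(\frac{-179 + 54 \left(-7 - 56\right)}{18 \left(-5 - 63\right)}\right)^{2} = \left(\frac{-179 + 54 \left(-63\right)}{18 \left(-5 - 63\right)}\right)^{2} = \left(\frac{-179 - 3402}{18 \left(-68\right)}\right)^{2} = \left(\frac{1}{18} \left(- \frac{1}{68}\right) \left(-3581\right)\right)^{2} = \left(\frac{3581}{1224}\right)^{2} = \frac{12823561}{1498176}$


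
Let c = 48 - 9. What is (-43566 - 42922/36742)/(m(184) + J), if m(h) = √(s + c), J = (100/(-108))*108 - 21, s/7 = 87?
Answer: 13835009441/36723629 + 2058100578*√2/36723629 ≈ 455.99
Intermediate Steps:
s = 609 (s = 7*87 = 609)
c = 39
J = -121 (J = (100*(-1/108))*108 - 21 = -25/27*108 - 21 = -100 - 21 = -121)
m(h) = 18*√2 (m(h) = √(609 + 39) = √648 = 18*√2)
(-43566 - 42922/36742)/(m(184) + J) = (-43566 - 42922/36742)/(18*√2 - 121) = (-43566 - 42922*1/36742)/(-121 + 18*√2) = (-43566 - 21461/18371)/(-121 + 18*√2) = -800372447/(18371*(-121 + 18*√2))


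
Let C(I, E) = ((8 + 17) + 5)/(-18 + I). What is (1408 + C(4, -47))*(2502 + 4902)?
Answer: 72862764/7 ≈ 1.0409e+7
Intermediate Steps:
C(I, E) = 30/(-18 + I) (C(I, E) = (25 + 5)/(-18 + I) = 30/(-18 + I))
(1408 + C(4, -47))*(2502 + 4902) = (1408 + 30/(-18 + 4))*(2502 + 4902) = (1408 + 30/(-14))*7404 = (1408 + 30*(-1/14))*7404 = (1408 - 15/7)*7404 = (9841/7)*7404 = 72862764/7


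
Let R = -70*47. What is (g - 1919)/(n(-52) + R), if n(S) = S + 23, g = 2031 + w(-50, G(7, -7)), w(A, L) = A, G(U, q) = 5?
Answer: -62/3319 ≈ -0.018680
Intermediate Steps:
R = -3290
g = 1981 (g = 2031 - 50 = 1981)
n(S) = 23 + S
(g - 1919)/(n(-52) + R) = (1981 - 1919)/((23 - 52) - 3290) = 62/(-29 - 3290) = 62/(-3319) = 62*(-1/3319) = -62/3319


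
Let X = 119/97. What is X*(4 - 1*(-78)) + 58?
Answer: 15384/97 ≈ 158.60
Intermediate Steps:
X = 119/97 (X = 119*(1/97) = 119/97 ≈ 1.2268)
X*(4 - 1*(-78)) + 58 = 119*(4 - 1*(-78))/97 + 58 = 119*(4 + 78)/97 + 58 = (119/97)*82 + 58 = 9758/97 + 58 = 15384/97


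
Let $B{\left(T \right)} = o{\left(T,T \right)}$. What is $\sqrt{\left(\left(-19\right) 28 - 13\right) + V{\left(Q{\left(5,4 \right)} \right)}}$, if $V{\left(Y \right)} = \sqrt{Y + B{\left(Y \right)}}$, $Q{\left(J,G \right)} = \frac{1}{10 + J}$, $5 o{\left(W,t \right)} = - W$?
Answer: $\frac{\sqrt{-122625 + 30 \sqrt{3}}}{15} \approx 23.34 i$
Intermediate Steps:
$o{\left(W,t \right)} = - \frac{W}{5}$ ($o{\left(W,t \right)} = \frac{\left(-1\right) W}{5} = - \frac{W}{5}$)
$B{\left(T \right)} = - \frac{T}{5}$
$V{\left(Y \right)} = \frac{2 \sqrt{5} \sqrt{Y}}{5}$ ($V{\left(Y \right)} = \sqrt{Y - \frac{Y}{5}} = \sqrt{\frac{4 Y}{5}} = \frac{2 \sqrt{5} \sqrt{Y}}{5}$)
$\sqrt{\left(\left(-19\right) 28 - 13\right) + V{\left(Q{\left(5,4 \right)} \right)}} = \sqrt{\left(\left(-19\right) 28 - 13\right) + \frac{2 \sqrt{5} \sqrt{\frac{1}{10 + 5}}}{5}} = \sqrt{\left(-532 - 13\right) + \frac{2 \sqrt{5} \sqrt{\frac{1}{15}}}{5}} = \sqrt{-545 + \frac{2 \sqrt{5}}{5 \sqrt{15}}} = \sqrt{-545 + \frac{2 \sqrt{5} \frac{\sqrt{15}}{15}}{5}} = \sqrt{-545 + \frac{2 \sqrt{3}}{15}}$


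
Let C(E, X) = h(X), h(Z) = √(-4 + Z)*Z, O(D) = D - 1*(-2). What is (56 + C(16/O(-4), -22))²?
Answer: -9448 - 2464*I*√26 ≈ -9448.0 - 12564.0*I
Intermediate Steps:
O(D) = 2 + D (O(D) = D + 2 = 2 + D)
h(Z) = Z*√(-4 + Z)
C(E, X) = X*√(-4 + X)
(56 + C(16/O(-4), -22))² = (56 - 22*√(-4 - 22))² = (56 - 22*I*√26)²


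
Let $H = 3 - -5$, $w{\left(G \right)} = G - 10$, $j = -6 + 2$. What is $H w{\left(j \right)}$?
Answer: $-112$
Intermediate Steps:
$j = -4$
$w{\left(G \right)} = -10 + G$
$H = 8$ ($H = 3 + 5 = 8$)
$H w{\left(j \right)} = 8 \left(-10 - 4\right) = 8 \left(-14\right) = -112$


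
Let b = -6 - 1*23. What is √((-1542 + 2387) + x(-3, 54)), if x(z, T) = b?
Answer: 4*√51 ≈ 28.566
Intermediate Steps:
b = -29 (b = -6 - 23 = -29)
x(z, T) = -29
√((-1542 + 2387) + x(-3, 54)) = √((-1542 + 2387) - 29) = √(845 - 29) = √816 = 4*√51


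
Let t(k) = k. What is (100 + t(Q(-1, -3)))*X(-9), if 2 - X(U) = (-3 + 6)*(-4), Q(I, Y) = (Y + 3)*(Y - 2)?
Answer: 1400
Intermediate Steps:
Q(I, Y) = (-2 + Y)*(3 + Y) (Q(I, Y) = (3 + Y)*(-2 + Y) = (-2 + Y)*(3 + Y))
X(U) = 14 (X(U) = 2 - (-3 + 6)*(-4) = 2 - 3*(-4) = 2 - 1*(-12) = 2 + 12 = 14)
(100 + t(Q(-1, -3)))*X(-9) = (100 + (-6 - 3 + (-3)²))*14 = (100 + (-6 - 3 + 9))*14 = (100 + 0)*14 = 100*14 = 1400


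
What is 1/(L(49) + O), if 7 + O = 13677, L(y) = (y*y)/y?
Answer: 1/13719 ≈ 7.2892e-5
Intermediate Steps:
L(y) = y (L(y) = y²/y = y)
O = 13670 (O = -7 + 13677 = 13670)
1/(L(49) + O) = 1/(49 + 13670) = 1/13719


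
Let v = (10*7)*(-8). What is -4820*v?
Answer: 2699200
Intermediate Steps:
v = -560 (v = 70*(-8) = -560)
-4820*v = -4820*(-560) = 2699200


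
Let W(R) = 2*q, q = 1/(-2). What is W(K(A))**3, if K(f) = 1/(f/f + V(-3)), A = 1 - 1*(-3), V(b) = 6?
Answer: -1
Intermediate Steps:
q = -1/2 ≈ -0.50000
A = 4 (A = 1 + 3 = 4)
K(f) = 1/7 (K(f) = 1/(f/f + 6) = 1/(1 + 6) = 1/7)
W(R) = -1 (W(R) = 2*(-1/2) = -1)
W(K(A))**3 = (-1)**3 = -1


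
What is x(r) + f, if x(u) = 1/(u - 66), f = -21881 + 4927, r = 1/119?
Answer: -133139881/7853 ≈ -16954.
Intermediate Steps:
r = 1/119 ≈ 0.0084034
f = -16954
x(u) = 1/(-66 + u)
x(r) + f = 1/(-66 + 1/119) - 16954 = 1/(-7853/119) - 16954 = -119/7853 - 16954 = -133139881/7853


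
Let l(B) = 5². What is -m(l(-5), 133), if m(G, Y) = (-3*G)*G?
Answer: 1875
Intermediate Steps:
l(B) = 25
m(G, Y) = -3*G² (m(G, Y) = (-3*G)*G = -3*G²)
-m(l(-5), 133) = -(-3)*25² = -(-3)*625 = -1*(-1875) = 1875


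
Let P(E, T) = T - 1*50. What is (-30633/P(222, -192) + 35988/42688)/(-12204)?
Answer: -18282925/1751019072 ≈ -0.010441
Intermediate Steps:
P(E, T) = -50 + T (P(E, T) = T - 50 = -50 + T)
(-30633/P(222, -192) + 35988/42688)/(-12204) = (-30633/(-50 - 192) + 35988/42688)/(-12204) = (-30633/(-242) + 35988*(1/42688))*(-1/12204) = (-30633*(-1/242) + 8997/10672)*(-1/12204) = (30633/242 + 8997/10672)*(-1/12204) = (164546325/1291312)*(-1/12204) = -18282925/1751019072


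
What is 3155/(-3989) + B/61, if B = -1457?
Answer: -6004428/243329 ≈ -24.676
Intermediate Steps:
3155/(-3989) + B/61 = 3155/(-3989) - 1457/61 = 3155*(-1/3989) - 1457*1/61 = -3155/3989 - 1457/61 = -6004428/243329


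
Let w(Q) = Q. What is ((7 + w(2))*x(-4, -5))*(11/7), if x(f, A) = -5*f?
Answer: 1980/7 ≈ 282.86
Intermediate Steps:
((7 + w(2))*x(-4, -5))*(11/7) = ((7 + 2)*(-5*(-4)))*(11/7) = (9*20)*(11*(1/7)) = 180*(11/7) = 1980/7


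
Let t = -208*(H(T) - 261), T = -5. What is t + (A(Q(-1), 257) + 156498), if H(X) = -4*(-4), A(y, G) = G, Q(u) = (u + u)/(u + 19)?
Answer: 207715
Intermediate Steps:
Q(u) = 2*u/(19 + u) (Q(u) = (2*u)/(19 + u) = 2*u/(19 + u))
H(X) = 16
t = 50960 (t = -208*(16 - 261) = -208*(-245) = 50960)
t + (A(Q(-1), 257) + 156498) = 50960 + (257 + 156498) = 50960 + 156755 = 207715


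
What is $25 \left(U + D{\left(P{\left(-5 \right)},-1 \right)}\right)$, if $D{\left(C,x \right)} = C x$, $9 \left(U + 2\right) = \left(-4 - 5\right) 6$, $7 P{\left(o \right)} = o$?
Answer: $- \frac{1275}{7} \approx -182.14$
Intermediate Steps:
$P{\left(o \right)} = \frac{o}{7}$
$U = -8$ ($U = -2 + \frac{\left(-4 - 5\right) 6}{9} = -2 + \frac{\left(-9\right) 6}{9} = -2 + \frac{1}{9} \left(-54\right) = -2 - 6 = -8$)
$25 \left(U + D{\left(P{\left(-5 \right)},-1 \right)}\right) = 25 \left(-8 + \frac{1}{7} \left(-5\right) \left(-1\right)\right) = 25 \left(-8 - - \frac{5}{7}\right) = 25 \left(-8 + \frac{5}{7}\right) = 25 \left(- \frac{51}{7}\right) = - \frac{1275}{7}$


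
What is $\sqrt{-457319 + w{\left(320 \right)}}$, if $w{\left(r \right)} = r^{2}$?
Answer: $107 i \sqrt{31} \approx 595.75 i$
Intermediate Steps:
$\sqrt{-457319 + w{\left(320 \right)}} = \sqrt{-457319 + 320^{2}} = \sqrt{-457319 + 102400} = \sqrt{-354919} = 107 i \sqrt{31}$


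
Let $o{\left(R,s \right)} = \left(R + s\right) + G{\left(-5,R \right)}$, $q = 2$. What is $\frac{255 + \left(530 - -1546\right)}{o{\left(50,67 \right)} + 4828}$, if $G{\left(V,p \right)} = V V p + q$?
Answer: $\frac{2331}{6197} \approx 0.37615$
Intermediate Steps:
$G{\left(V,p \right)} = 2 + p V^{2}$ ($G{\left(V,p \right)} = V V p + 2 = V^{2} p + 2 = p V^{2} + 2 = 2 + p V^{2}$)
$o{\left(R,s \right)} = 2 + s + 26 R$ ($o{\left(R,s \right)} = \left(R + s\right) + \left(2 + R \left(-5\right)^{2}\right) = \left(R + s\right) + \left(2 + R 25\right) = \left(R + s\right) + \left(2 + 25 R\right) = 2 + s + 26 R$)
$\frac{255 + \left(530 - -1546\right)}{o{\left(50,67 \right)} + 4828} = \frac{255 + \left(530 - -1546\right)}{\left(2 + 67 + 26 \cdot 50\right) + 4828} = \frac{255 + \left(530 + 1546\right)}{\left(2 + 67 + 1300\right) + 4828} = \frac{255 + 2076}{1369 + 4828} = \frac{2331}{6197}$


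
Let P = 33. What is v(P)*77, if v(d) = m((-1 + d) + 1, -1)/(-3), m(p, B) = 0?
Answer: 0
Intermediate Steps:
v(d) = 0 (v(d) = 0/(-3) = 0*(-⅓) = 0)
v(P)*77 = 0*77 = 0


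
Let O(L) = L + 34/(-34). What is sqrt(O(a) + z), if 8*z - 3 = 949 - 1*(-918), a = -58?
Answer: sqrt(699)/2 ≈ 13.219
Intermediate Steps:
O(L) = -1 + L (O(L) = L + 34*(-1/34) = L - 1 = -1 + L)
z = 935/4 (z = 3/8 + (949 - 1*(-918))/8 = 3/8 + (949 + 918)/8 = 3/8 + (1/8)*1867 = 3/8 + 1867/8 = 935/4 ≈ 233.75)
sqrt(O(a) + z) = sqrt((-1 - 58) + 935/4) = sqrt(-59 + 935/4) = sqrt(699/4) = sqrt(699)/2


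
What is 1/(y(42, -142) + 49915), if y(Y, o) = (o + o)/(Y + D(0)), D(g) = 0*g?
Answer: 21/1048073 ≈ 2.0037e-5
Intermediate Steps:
D(g) = 0
y(Y, o) = 2*o/Y (y(Y, o) = (o + o)/(Y + 0) = (2*o)/Y = 2*o/Y)
1/(y(42, -142) + 49915) = 1/(2*(-142)/42 + 49915) = 1/(2*(-142)*(1/42) + 49915) = 1/(-142/21 + 49915) = 1/(1048073/21) = 21/1048073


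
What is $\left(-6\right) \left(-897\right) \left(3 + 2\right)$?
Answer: $26910$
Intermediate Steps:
$\left(-6\right) \left(-897\right) \left(3 + 2\right) = 5382 \cdot 5 = 26910$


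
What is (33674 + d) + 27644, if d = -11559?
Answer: 49759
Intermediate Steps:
(33674 + d) + 27644 = (33674 - 11559) + 27644 = 22115 + 27644 = 49759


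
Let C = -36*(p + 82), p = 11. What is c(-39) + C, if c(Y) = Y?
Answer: -3387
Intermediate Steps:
C = -3348 (C = -36*(11 + 82) = -36*93 = -3348)
c(-39) + C = -39 - 3348 = -3387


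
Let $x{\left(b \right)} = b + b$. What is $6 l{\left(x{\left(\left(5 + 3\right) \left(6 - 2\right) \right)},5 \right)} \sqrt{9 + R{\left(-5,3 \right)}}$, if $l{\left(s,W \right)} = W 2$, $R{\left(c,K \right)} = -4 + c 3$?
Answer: $60 i \sqrt{10} \approx 189.74 i$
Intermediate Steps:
$R{\left(c,K \right)} = -4 + 3 c$
$x{\left(b \right)} = 2 b$
$l{\left(s,W \right)} = 2 W$
$6 l{\left(x{\left(\left(5 + 3\right) \left(6 - 2\right) \right)},5 \right)} \sqrt{9 + R{\left(-5,3 \right)}} = 6 \cdot 2 \cdot 5 \sqrt{9 + \left(-4 + 3 \left(-5\right)\right)} = 6 \cdot 10 \sqrt{9 - 19} = 60 \sqrt{9 - 19} = 60 \sqrt{-10} = 60 i \sqrt{10}$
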